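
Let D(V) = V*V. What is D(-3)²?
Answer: 81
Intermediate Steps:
D(V) = V²
D(-3)² = ((-3)²)² = 9² = 81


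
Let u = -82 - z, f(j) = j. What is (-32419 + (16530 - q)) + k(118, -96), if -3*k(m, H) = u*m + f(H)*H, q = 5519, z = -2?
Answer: -64000/3 ≈ -21333.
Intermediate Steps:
u = -80 (u = -82 - 1*(-2) = -82 + 2 = -80)
k(m, H) = -H²/3 + 80*m/3 (k(m, H) = -(-80*m + H*H)/3 = -(-80*m + H²)/3 = -(H² - 80*m)/3 = -H²/3 + 80*m/3)
(-32419 + (16530 - q)) + k(118, -96) = (-32419 + (16530 - 1*5519)) + (-⅓*(-96)² + (80/3)*118) = (-32419 + (16530 - 5519)) + (-⅓*9216 + 9440/3) = (-32419 + 11011) + (-3072 + 9440/3) = -21408 + 224/3 = -64000/3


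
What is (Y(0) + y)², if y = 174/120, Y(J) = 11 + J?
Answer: 62001/400 ≈ 155.00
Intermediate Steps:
y = 29/20 (y = 174*(1/120) = 29/20 ≈ 1.4500)
(Y(0) + y)² = ((11 + 0) + 29/20)² = (11 + 29/20)² = (249/20)² = 62001/400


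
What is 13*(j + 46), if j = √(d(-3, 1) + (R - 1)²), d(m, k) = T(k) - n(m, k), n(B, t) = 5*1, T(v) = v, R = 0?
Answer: 598 + 13*I*√3 ≈ 598.0 + 22.517*I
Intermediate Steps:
n(B, t) = 5
d(m, k) = -5 + k (d(m, k) = k - 1*5 = k - 5 = -5 + k)
j = I*√3 (j = √((-5 + 1) + (0 - 1)²) = √(-4 + (-1)²) = √(-4 + 1) = √(-3) = I*√3 ≈ 1.732*I)
13*(j + 46) = 13*(I*√3 + 46) = 13*(46 + I*√3) = 598 + 13*I*√3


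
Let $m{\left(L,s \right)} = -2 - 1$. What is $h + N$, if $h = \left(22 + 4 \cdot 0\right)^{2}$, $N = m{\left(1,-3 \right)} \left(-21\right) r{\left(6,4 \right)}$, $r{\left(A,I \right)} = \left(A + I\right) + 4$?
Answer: $1366$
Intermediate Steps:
$m{\left(L,s \right)} = -3$
$r{\left(A,I \right)} = 4 + A + I$
$N = 882$ ($N = \left(-3\right) \left(-21\right) \left(4 + 6 + 4\right) = 63 \cdot 14 = 882$)
$h = 484$ ($h = \left(22 + 0\right)^{2} = 22^{2} = 484$)
$h + N = 484 + 882 = 1366$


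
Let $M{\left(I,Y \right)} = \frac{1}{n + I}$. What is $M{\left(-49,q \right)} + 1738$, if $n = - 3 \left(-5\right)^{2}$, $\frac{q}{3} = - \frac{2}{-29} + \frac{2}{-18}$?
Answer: $\frac{215511}{124} \approx 1738.0$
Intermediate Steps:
$q = - \frac{11}{87}$ ($q = 3 \left(- \frac{2}{-29} + \frac{2}{-18}\right) = 3 \left(\left(-2\right) \left(- \frac{1}{29}\right) + 2 \left(- \frac{1}{18}\right)\right) = 3 \left(\frac{2}{29} - \frac{1}{9}\right) = 3 \left(- \frac{11}{261}\right) = - \frac{11}{87} \approx -0.12644$)
$n = -75$ ($n = \left(-3\right) 25 = -75$)
$M{\left(I,Y \right)} = \frac{1}{-75 + I}$
$M{\left(-49,q \right)} + 1738 = \frac{1}{-75 - 49} + 1738 = \frac{1}{-124} + 1738 = - \frac{1}{124} + 1738 = \frac{215511}{124}$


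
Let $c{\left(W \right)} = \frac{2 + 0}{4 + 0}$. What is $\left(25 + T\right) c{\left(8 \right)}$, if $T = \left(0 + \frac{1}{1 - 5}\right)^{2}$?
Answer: $\frac{401}{32} \approx 12.531$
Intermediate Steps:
$T = \frac{1}{16}$ ($T = \left(0 + \frac{1}{-4}\right)^{2} = \left(0 - \frac{1}{4}\right)^{2} = \left(- \frac{1}{4}\right)^{2} = \frac{1}{16} \approx 0.0625$)
$c{\left(W \right)} = \frac{1}{2}$ ($c{\left(W \right)} = \frac{2}{4} = 2 \cdot \frac{1}{4} = \frac{1}{2}$)
$\left(25 + T\right) c{\left(8 \right)} = \left(25 + \frac{1}{16}\right) \frac{1}{2} = \frac{401}{16} \cdot \frac{1}{2} = \frac{401}{32}$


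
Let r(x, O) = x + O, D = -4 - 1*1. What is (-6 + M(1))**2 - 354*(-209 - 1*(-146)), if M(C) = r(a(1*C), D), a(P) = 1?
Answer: 22402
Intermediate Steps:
D = -5 (D = -4 - 1 = -5)
r(x, O) = O + x
M(C) = -4 (M(C) = -5 + 1 = -4)
(-6 + M(1))**2 - 354*(-209 - 1*(-146)) = (-6 - 4)**2 - 354*(-209 - 1*(-146)) = (-10)**2 - 354*(-209 + 146) = 100 - 354*(-63) = 100 + 22302 = 22402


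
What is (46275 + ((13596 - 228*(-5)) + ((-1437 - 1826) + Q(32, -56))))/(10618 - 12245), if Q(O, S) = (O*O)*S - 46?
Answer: -358/1627 ≈ -0.22004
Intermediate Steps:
Q(O, S) = -46 + S*O² (Q(O, S) = O²*S - 46 = S*O² - 46 = -46 + S*O²)
(46275 + ((13596 - 228*(-5)) + ((-1437 - 1826) + Q(32, -56))))/(10618 - 12245) = (46275 + ((13596 - 228*(-5)) + ((-1437 - 1826) + (-46 - 56*32²))))/(10618 - 12245) = (46275 + ((13596 + 1140) + (-3263 + (-46 - 56*1024))))/(-1627) = (46275 + (14736 + (-3263 + (-46 - 57344))))*(-1/1627) = (46275 + (14736 + (-3263 - 57390)))*(-1/1627) = (46275 + (14736 - 60653))*(-1/1627) = (46275 - 45917)*(-1/1627) = 358*(-1/1627) = -358/1627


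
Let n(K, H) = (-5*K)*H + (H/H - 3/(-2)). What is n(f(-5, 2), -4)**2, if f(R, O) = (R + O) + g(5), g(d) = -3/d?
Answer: 19321/4 ≈ 4830.3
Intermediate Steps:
f(R, O) = -3/5 + O + R (f(R, O) = (R + O) - 3/5 = (O + R) - 3*1/5 = (O + R) - 3/5 = -3/5 + O + R)
n(K, H) = 5/2 - 5*H*K (n(K, H) = -5*H*K + (1 - 3*(-1/2)) = -5*H*K + (1 + 3/2) = -5*H*K + 5/2 = 5/2 - 5*H*K)
n(f(-5, 2), -4)**2 = (5/2 - 5*(-4)*(-3/5 + 2 - 5))**2 = (5/2 - 5*(-4)*(-18/5))**2 = (5/2 - 72)**2 = (-139/2)**2 = 19321/4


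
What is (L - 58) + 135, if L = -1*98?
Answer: -21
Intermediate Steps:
L = -98
(L - 58) + 135 = (-98 - 58) + 135 = -156 + 135 = -21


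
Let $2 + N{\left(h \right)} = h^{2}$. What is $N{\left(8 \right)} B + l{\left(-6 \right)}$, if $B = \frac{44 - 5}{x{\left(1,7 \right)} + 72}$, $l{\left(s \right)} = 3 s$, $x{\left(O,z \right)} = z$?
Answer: $\frac{996}{79} \approx 12.608$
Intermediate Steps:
$B = \frac{39}{79}$ ($B = \frac{44 - 5}{7 + 72} = \frac{39}{79} \approx 0.49367$)
$N{\left(h \right)} = -2 + h^{2}$
$N{\left(8 \right)} B + l{\left(-6 \right)} = \left(-2 + 8^{2}\right) \frac{39}{79} + 3 \left(-6\right) = \left(-2 + 64\right) \frac{39}{79} - 18 = 62 \cdot \frac{39}{79} - 18 = \frac{2418}{79} - 18 = \frac{996}{79}$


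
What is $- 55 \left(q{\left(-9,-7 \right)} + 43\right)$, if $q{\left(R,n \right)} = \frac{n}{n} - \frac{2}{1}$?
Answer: $-2310$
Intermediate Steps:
$q{\left(R,n \right)} = -1$ ($q{\left(R,n \right)} = 1 - 2 = -1$)
$- 55 \left(q{\left(-9,-7 \right)} + 43\right) = - 55 \left(-1 + 43\right) = \left(-55\right) 42 = -2310$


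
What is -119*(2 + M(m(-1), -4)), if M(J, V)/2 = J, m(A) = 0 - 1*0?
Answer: -238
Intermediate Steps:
m(A) = 0 (m(A) = 0 + 0 = 0)
M(J, V) = 2*J
-119*(2 + M(m(-1), -4)) = -119*(2 + 2*0) = -119*(2 + 0) = -119*2 = -238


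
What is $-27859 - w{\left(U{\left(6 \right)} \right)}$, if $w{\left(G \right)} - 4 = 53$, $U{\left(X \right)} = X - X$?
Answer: $-27916$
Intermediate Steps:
$U{\left(X \right)} = 0$
$w{\left(G \right)} = 57$ ($w{\left(G \right)} = 4 + 53 = 57$)
$-27859 - w{\left(U{\left(6 \right)} \right)} = -27859 - 57 = -27916$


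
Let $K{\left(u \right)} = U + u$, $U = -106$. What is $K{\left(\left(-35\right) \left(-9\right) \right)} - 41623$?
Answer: $-41414$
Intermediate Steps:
$K{\left(u \right)} = -106 + u$
$K{\left(\left(-35\right) \left(-9\right) \right)} - 41623 = \left(-106 - -315\right) - 41623 = \left(-106 + 315\right) - 41623 = 209 - 41623 = -41414$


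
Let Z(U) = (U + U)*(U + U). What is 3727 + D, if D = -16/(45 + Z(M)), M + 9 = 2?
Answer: 898191/241 ≈ 3726.9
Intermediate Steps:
M = -7 (M = -9 + 2 = -7)
Z(U) = 4*U² (Z(U) = (2*U)*(2*U) = 4*U²)
D = -16/241 (D = -16/(45 + 4*(-7)²) = -16/(45 + 4*49) = -16/(45 + 196) = -16/241 ≈ -0.066390)
3727 + D = 3727 - 16/241 = 898191/241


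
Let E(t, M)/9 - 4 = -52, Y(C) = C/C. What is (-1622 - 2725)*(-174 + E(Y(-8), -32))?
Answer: 2634282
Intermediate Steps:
Y(C) = 1
E(t, M) = -432 (E(t, M) = 36 + 9*(-52) = 36 - 468 = -432)
(-1622 - 2725)*(-174 + E(Y(-8), -32)) = (-1622 - 2725)*(-174 - 432) = -4347*(-606) = 2634282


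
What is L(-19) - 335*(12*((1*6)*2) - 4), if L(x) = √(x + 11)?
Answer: -46900 + 2*I*√2 ≈ -46900.0 + 2.8284*I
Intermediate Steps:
L(x) = √(11 + x)
L(-19) - 335*(12*((1*6)*2) - 4) = √(11 - 19) - 335*(12*((1*6)*2) - 4) = √(-8) - 335*(12*(6*2) - 4) = 2*I*√2 - 335*(12*12 - 4) = 2*I*√2 - 335*(144 - 4) = 2*I*√2 - 335*140 = 2*I*√2 - 46900 = -46900 + 2*I*√2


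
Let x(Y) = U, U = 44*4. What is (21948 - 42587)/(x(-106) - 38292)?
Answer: 20639/38116 ≈ 0.54148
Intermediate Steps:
U = 176
x(Y) = 176
(21948 - 42587)/(x(-106) - 38292) = (21948 - 42587)/(176 - 38292) = -20639/(-38116) = -20639*(-1/38116) = 20639/38116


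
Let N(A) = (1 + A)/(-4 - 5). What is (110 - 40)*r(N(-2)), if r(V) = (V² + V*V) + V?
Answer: 770/81 ≈ 9.5062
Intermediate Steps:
N(A) = -⅑ - A/9 (N(A) = (1 + A)/(-9) = (1 + A)*(-⅑) = -⅑ - A/9)
r(V) = V + 2*V² (r(V) = (V² + V²) + V = 2*V² + V = V + 2*V²)
(110 - 40)*r(N(-2)) = (110 - 40)*((-⅑ - ⅑*(-2))*(1 + 2*(-⅑ - ⅑*(-2)))) = 70*((-⅑ + 2/9)*(1 + 2*(-⅑ + 2/9))) = 70*((1 + 2*(⅑))/9) = 70*((1 + 2/9)/9) = 70*((⅑)*(11/9)) = 70*(11/81) = 770/81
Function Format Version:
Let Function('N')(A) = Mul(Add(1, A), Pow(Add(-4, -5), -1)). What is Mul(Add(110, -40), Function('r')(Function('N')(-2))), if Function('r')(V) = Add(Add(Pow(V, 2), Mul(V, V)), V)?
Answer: Rational(770, 81) ≈ 9.5062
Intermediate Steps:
Function('N')(A) = Add(Rational(-1, 9), Mul(Rational(-1, 9), A)) (Function('N')(A) = Mul(Add(1, A), Pow(-9, -1)) = Mul(Add(1, A), Rational(-1, 9)) = Add(Rational(-1, 9), Mul(Rational(-1, 9), A)))
Function('r')(V) = Add(V, Mul(2, Pow(V, 2))) (Function('r')(V) = Add(Add(Pow(V, 2), Pow(V, 2)), V) = Add(Mul(2, Pow(V, 2)), V) = Add(V, Mul(2, Pow(V, 2))))
Mul(Add(110, -40), Function('r')(Function('N')(-2))) = Mul(Add(110, -40), Mul(Add(Rational(-1, 9), Mul(Rational(-1, 9), -2)), Add(1, Mul(2, Add(Rational(-1, 9), Mul(Rational(-1, 9), -2)))))) = Mul(70, Mul(Add(Rational(-1, 9), Rational(2, 9)), Add(1, Mul(2, Add(Rational(-1, 9), Rational(2, 9)))))) = Mul(70, Mul(Rational(1, 9), Add(1, Mul(2, Rational(1, 9))))) = Mul(70, Mul(Rational(1, 9), Add(1, Rational(2, 9)))) = Mul(70, Mul(Rational(1, 9), Rational(11, 9))) = Mul(70, Rational(11, 81)) = Rational(770, 81)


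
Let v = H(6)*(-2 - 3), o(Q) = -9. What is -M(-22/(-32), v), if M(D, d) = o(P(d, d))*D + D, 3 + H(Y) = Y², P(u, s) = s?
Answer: 11/2 ≈ 5.5000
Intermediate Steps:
H(Y) = -3 + Y²
v = -165 (v = (-3 + 6²)*(-2 - 3) = (-3 + 36)*(-5) = 33*(-5) = -165)
M(D, d) = -8*D (M(D, d) = -9*D + D = -8*D)
-M(-22/(-32), v) = -(-8)*(-22/(-32)) = -(-8)*(-22*(-1/32)) = -(-8)*11/16 = -1*(-11/2) = 11/2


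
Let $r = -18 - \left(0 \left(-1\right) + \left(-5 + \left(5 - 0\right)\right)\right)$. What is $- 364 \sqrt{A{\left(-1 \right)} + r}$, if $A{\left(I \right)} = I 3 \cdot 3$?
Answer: $- 1092 i \sqrt{3} \approx - 1891.4 i$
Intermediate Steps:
$A{\left(I \right)} = 9 I$ ($A{\left(I \right)} = 3 I 3 = 9 I$)
$r = -18$ ($r = -18 - \left(0 + \left(-5 + \left(5 + 0\right)\right)\right) = -18 - \left(0 + \left(-5 + 5\right)\right) = -18 - \left(0 + 0\right) = -18 - 0 = -18 + 0 = -18$)
$- 364 \sqrt{A{\left(-1 \right)} + r} = - 364 \sqrt{9 \left(-1\right) - 18} = - 364 \sqrt{-9 - 18} = - 364 \sqrt{-27} = - 364 \cdot 3 i \sqrt{3} = - 1092 i \sqrt{3}$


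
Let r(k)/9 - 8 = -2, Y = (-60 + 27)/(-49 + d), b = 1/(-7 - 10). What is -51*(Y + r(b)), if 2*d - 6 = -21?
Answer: -314568/113 ≈ -2783.8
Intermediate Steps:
b = -1/17 (b = 1/(-17) = -1/17 ≈ -0.058824)
d = -15/2 (d = 3 + (1/2)*(-21) = 3 - 21/2 = -15/2 ≈ -7.5000)
Y = 66/113 (Y = (-60 + 27)/(-49 - 15/2) = -33/(-113/2) = -33*(-2/113) = 66/113 ≈ 0.58407)
r(k) = 54 (r(k) = 72 + 9*(-2) = 72 - 18 = 54)
-51*(Y + r(b)) = -51*(66/113 + 54) = -51*6168/113 = -314568/113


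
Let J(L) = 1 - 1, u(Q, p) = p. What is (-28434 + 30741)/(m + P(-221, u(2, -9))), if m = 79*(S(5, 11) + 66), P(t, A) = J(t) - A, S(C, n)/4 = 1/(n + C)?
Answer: 9228/20971 ≈ 0.44004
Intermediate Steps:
S(C, n) = 4/(C + n) (S(C, n) = 4/(n + C) = 4/(C + n))
J(L) = 0
P(t, A) = -A (P(t, A) = 0 - A = -A)
m = 20935/4 (m = 79*(4/(5 + 11) + 66) = 79*(4/16 + 66) = 79*(4*(1/16) + 66) = 79*(¼ + 66) = 79*(265/4) = 20935/4 ≈ 5233.8)
(-28434 + 30741)/(m + P(-221, u(2, -9))) = (-28434 + 30741)/(20935/4 - 1*(-9)) = 2307/(20935/4 + 9) = 2307/(20971/4) = 2307*(4/20971) = 9228/20971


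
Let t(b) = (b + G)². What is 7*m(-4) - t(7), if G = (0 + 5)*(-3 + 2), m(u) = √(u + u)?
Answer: -4 + 14*I*√2 ≈ -4.0 + 19.799*I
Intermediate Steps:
m(u) = √2*√u (m(u) = √(2*u) = √2*√u)
G = -5 (G = 5*(-1) = -5)
t(b) = (-5 + b)² (t(b) = (b - 5)² = (-5 + b)²)
7*m(-4) - t(7) = 7*(√2*√(-4)) - (-5 + 7)² = 7*(√2*(2*I)) - 1*2² = 7*(2*I*√2) - 1*4 = 14*I*√2 - 4 = -4 + 14*I*√2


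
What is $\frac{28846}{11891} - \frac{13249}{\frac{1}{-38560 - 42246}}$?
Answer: $\frac{12730489099200}{11891} \approx 1.0706 \cdot 10^{9}$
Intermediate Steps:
$\frac{28846}{11891} - \frac{13249}{\frac{1}{-38560 - 42246}} = 28846 \cdot \frac{1}{11891} - \frac{13249}{\frac{1}{-80806}} = \frac{28846}{11891} - \frac{13249}{- \frac{1}{80806}} = \frac{28846}{11891} - -1070598694 = \frac{28846}{11891} + 1070598694 = \frac{12730489099200}{11891}$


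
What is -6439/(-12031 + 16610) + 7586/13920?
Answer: -27447293/31869840 ≈ -0.86123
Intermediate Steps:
-6439/(-12031 + 16610) + 7586/13920 = -6439/4579 + 7586*(1/13920) = -6439*1/4579 + 3793/6960 = -6439/4579 + 3793/6960 = -27447293/31869840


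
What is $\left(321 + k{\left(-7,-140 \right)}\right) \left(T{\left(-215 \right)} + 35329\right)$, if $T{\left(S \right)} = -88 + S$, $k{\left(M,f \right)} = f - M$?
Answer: $6584888$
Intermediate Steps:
$\left(321 + k{\left(-7,-140 \right)}\right) \left(T{\left(-215 \right)} + 35329\right) = \left(321 - 133\right) \left(\left(-88 - 215\right) + 35329\right) = \left(321 + \left(-140 + 7\right)\right) \left(-303 + 35329\right) = \left(321 - 133\right) 35026 = 188 \cdot 35026 = 6584888$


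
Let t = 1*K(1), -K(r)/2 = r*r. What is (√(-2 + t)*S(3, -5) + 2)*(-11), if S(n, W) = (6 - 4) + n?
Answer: -22 - 110*I ≈ -22.0 - 110.0*I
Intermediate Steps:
K(r) = -2*r² (K(r) = -2*r*r = -2*r²)
t = -2 (t = 1*(-2*1²) = 1*(-2*1) = 1*(-2) = -2)
S(n, W) = 2 + n
(√(-2 + t)*S(3, -5) + 2)*(-11) = (√(-2 - 2)*(2 + 3) + 2)*(-11) = (√(-4)*5 + 2)*(-11) = ((2*I)*5 + 2)*(-11) = (10*I + 2)*(-11) = (2 + 10*I)*(-11) = -22 - 110*I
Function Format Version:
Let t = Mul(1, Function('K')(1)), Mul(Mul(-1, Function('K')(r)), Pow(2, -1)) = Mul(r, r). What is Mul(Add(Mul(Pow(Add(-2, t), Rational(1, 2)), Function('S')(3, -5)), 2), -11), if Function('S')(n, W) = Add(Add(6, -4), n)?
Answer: Add(-22, Mul(-110, I)) ≈ Add(-22.000, Mul(-110.00, I))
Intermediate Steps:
Function('K')(r) = Mul(-2, Pow(r, 2)) (Function('K')(r) = Mul(-2, Mul(r, r)) = Mul(-2, Pow(r, 2)))
t = -2 (t = Mul(1, Mul(-2, Pow(1, 2))) = Mul(1, Mul(-2, 1)) = Mul(1, -2) = -2)
Function('S')(n, W) = Add(2, n)
Mul(Add(Mul(Pow(Add(-2, t), Rational(1, 2)), Function('S')(3, -5)), 2), -11) = Mul(Add(Mul(Pow(Add(-2, -2), Rational(1, 2)), Add(2, 3)), 2), -11) = Mul(Add(Mul(Pow(-4, Rational(1, 2)), 5), 2), -11) = Mul(Add(Mul(Mul(2, I), 5), 2), -11) = Mul(Add(Mul(10, I), 2), -11) = Mul(Add(2, Mul(10, I)), -11) = Add(-22, Mul(-110, I))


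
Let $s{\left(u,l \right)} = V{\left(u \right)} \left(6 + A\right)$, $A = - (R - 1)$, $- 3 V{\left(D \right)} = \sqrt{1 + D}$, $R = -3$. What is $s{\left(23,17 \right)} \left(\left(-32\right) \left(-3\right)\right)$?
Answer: $- 640 \sqrt{6} \approx -1567.7$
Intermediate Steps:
$V{\left(D \right)} = - \frac{\sqrt{1 + D}}{3}$
$A = 4$ ($A = - (-3 - 1) = \left(-1\right) \left(-4\right) = 4$)
$s{\left(u,l \right)} = - \frac{10 \sqrt{1 + u}}{3}$ ($s{\left(u,l \right)} = - \frac{\sqrt{1 + u}}{3} \left(6 + 4\right) = - \frac{\sqrt{1 + u}}{3} \cdot 10 = - \frac{10 \sqrt{1 + u}}{3}$)
$s{\left(23,17 \right)} \left(\left(-32\right) \left(-3\right)\right) = - \frac{10 \sqrt{1 + 23}}{3} \left(\left(-32\right) \left(-3\right)\right) = - \frac{10 \sqrt{24}}{3} \cdot 96 = - \frac{10 \cdot 2 \sqrt{6}}{3} \cdot 96 = - \frac{20 \sqrt{6}}{3} \cdot 96 = - 640 \sqrt{6}$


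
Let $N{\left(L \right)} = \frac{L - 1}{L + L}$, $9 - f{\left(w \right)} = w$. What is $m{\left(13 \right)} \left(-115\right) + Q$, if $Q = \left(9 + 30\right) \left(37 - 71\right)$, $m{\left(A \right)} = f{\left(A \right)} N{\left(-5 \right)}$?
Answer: $-1050$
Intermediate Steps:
$f{\left(w \right)} = 9 - w$
$N{\left(L \right)} = \frac{-1 + L}{2 L}$
$m{\left(A \right)} = \frac{27}{5} - \frac{3 A}{5}$ ($m{\left(A \right)} = \left(9 - A\right) \frac{-1 - 5}{2 \left(-5\right)} = \left(9 - A\right) \frac{1}{2} \left(- \frac{1}{5}\right) \left(-6\right) = \left(9 - A\right) \frac{3}{5} = \frac{27}{5} - \frac{3 A}{5}$)
$Q = -1326$ ($Q = 39 \left(-34\right) = -1326$)
$m{\left(13 \right)} \left(-115\right) + Q = \left(\frac{27}{5} - \frac{39}{5}\right) \left(-115\right) - 1326 = \left(- \frac{12}{5}\right) \left(-115\right) - 1326 = 276 - 1326 = -1050$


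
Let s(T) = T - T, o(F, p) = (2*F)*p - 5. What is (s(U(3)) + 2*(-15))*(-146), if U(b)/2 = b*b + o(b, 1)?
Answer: 4380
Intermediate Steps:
o(F, p) = -5 + 2*F*p (o(F, p) = 2*F*p - 5 = -5 + 2*F*p)
U(b) = -10 + 2*b² + 4*b (U(b) = 2*(b*b + (-5 + 2*b*1)) = 2*(b² + (-5 + 2*b)) = 2*(-5 + b² + 2*b) = -10 + 2*b² + 4*b)
s(T) = 0
(s(U(3)) + 2*(-15))*(-146) = (0 + 2*(-15))*(-146) = (0 - 30)*(-146) = -30*(-146) = 4380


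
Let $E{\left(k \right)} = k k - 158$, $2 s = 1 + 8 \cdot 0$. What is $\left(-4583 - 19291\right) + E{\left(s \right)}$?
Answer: $- \frac{96127}{4} \approx -24032.0$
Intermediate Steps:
$s = \frac{1}{2}$ ($s = \frac{1 + 8 \cdot 0}{2} = \frac{1 + 0}{2} = \frac{1}{2} \cdot 1 = \frac{1}{2} \approx 0.5$)
$E{\left(k \right)} = -158 + k^{2}$ ($E{\left(k \right)} = k^{2} - 158 = -158 + k^{2}$)
$\left(-4583 - 19291\right) + E{\left(s \right)} = \left(-4583 - 19291\right) - \left(158 - \left(\frac{1}{2}\right)^{2}\right) = \left(-4583 - 19291\right) + \left(-158 + \frac{1}{4}\right) = -23874 - \frac{631}{4} = - \frac{96127}{4}$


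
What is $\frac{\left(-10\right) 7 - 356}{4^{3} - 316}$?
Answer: $\frac{71}{42} \approx 1.6905$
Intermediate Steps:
$\frac{\left(-10\right) 7 - 356}{4^{3} - 316} = \frac{-70 - 356}{64 - 316} = - \frac{426}{-252} = \left(-426\right) \left(- \frac{1}{252}\right) = \frac{71}{42}$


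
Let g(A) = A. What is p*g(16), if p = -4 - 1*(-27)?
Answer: 368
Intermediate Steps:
p = 23 (p = -4 + 27 = 23)
p*g(16) = 23*16 = 368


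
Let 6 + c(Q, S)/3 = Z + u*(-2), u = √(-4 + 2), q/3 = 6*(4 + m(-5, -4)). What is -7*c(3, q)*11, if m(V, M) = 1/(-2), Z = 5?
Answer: 231 + 462*I*√2 ≈ 231.0 + 653.37*I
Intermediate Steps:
m(V, M) = -½
q = 63 (q = 3*(6*(4 - ½)) = 3*(6*(7/2)) = 3*21 = 63)
u = I*√2 (u = √(-2) = I*√2 ≈ 1.4142*I)
c(Q, S) = -3 - 6*I*√2 (c(Q, S) = -18 + 3*(5 + (I*√2)*(-2)) = -18 + 3*(5 - 2*I*√2) = -18 + (15 - 6*I*√2) = -3 - 6*I*√2)
-7*c(3, q)*11 = -7*(-3 - 6*I*√2)*11 = (21 + 42*I*√2)*11 = 231 + 462*I*√2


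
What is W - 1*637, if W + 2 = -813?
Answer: -1452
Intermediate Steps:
W = -815 (W = -2 - 813 = -815)
W - 1*637 = -815 - 1*637 = -815 - 637 = -1452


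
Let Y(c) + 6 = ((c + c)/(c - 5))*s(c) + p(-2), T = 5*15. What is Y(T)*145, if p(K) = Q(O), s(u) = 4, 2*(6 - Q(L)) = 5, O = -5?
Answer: 12325/14 ≈ 880.36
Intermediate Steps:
Q(L) = 7/2 (Q(L) = 6 - 1/2*5 = 6 - 5/2 = 7/2)
p(K) = 7/2
T = 75
Y(c) = -5/2 + 8*c/(-5 + c) (Y(c) = -6 + (((c + c)/(c - 5))*4 + 7/2) = -6 + (((2*c)/(-5 + c))*4 + 7/2) = -6 + ((2*c/(-5 + c))*4 + 7/2) = -6 + (8*c/(-5 + c) + 7/2) = -6 + (7/2 + 8*c/(-5 + c)) = -5/2 + 8*c/(-5 + c))
Y(T)*145 = ((25 + 11*75)/(2*(-5 + 75)))*145 = ((1/2)*(25 + 825)/70)*145 = ((1/2)*(1/70)*850)*145 = (85/14)*145 = 12325/14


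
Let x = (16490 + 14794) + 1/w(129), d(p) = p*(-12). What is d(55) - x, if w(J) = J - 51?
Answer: -2491633/78 ≈ -31944.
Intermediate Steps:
w(J) = -51 + J
d(p) = -12*p
x = 2440153/78 (x = (16490 + 14794) + 1/(-51 + 129) = 31284 + 1/78 = 2440153/78 ≈ 31284.)
d(55) - x = -12*55 - 1*2440153/78 = -660 - 2440153/78 = -2491633/78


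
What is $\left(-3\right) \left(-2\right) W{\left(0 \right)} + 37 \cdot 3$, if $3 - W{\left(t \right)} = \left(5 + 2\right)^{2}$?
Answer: $-165$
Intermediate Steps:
$W{\left(t \right)} = -46$ ($W{\left(t \right)} = 3 - \left(5 + 2\right)^{2} = 3 - 7^{2} = 3 - 49 = -46$)
$\left(-3\right) \left(-2\right) W{\left(0 \right)} + 37 \cdot 3 = \left(-3\right) \left(-2\right) \left(-46\right) + 37 \cdot 3 = 6 \left(-46\right) + 111 = -276 + 111 = -165$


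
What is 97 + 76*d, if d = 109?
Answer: 8381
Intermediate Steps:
97 + 76*d = 97 + 76*109 = 97 + 8284 = 8381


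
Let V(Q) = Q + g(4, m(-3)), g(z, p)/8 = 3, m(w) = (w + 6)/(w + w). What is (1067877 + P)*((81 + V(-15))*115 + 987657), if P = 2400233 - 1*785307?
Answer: 2677456173621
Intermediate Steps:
m(w) = (6 + w)/(2*w) (m(w) = (6 + w)/((2*w)) = (6 + w)*(1/(2*w)) = (6 + w)/(2*w))
g(z, p) = 24 (g(z, p) = 8*3 = 24)
P = 1614926 (P = 2400233 - 785307 = 1614926)
V(Q) = 24 + Q (V(Q) = Q + 24 = 24 + Q)
(1067877 + P)*((81 + V(-15))*115 + 987657) = (1067877 + 1614926)*((81 + (24 - 15))*115 + 987657) = 2682803*((81 + 9)*115 + 987657) = 2682803*(90*115 + 987657) = 2682803*(10350 + 987657) = 2682803*998007 = 2677456173621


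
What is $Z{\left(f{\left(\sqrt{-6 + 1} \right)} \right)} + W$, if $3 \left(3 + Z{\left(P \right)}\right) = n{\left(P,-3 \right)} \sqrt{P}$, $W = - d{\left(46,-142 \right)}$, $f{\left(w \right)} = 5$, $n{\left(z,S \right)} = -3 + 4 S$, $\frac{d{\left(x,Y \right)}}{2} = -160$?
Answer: $317 - 5 \sqrt{5} \approx 305.82$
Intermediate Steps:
$d{\left(x,Y \right)} = -320$ ($d{\left(x,Y \right)} = 2 \left(-160\right) = -320$)
$W = 320$ ($W = \left(-1\right) \left(-320\right) = 320$)
$Z{\left(P \right)} = -3 - 5 \sqrt{P}$ ($Z{\left(P \right)} = -3 + \frac{\left(-3 + 4 \left(-3\right)\right) \sqrt{P}}{3} = -3 + \frac{\left(-3 - 12\right) \sqrt{P}}{3} = -3 + \frac{\left(-15\right) \sqrt{P}}{3} = -3 - 5 \sqrt{P}$)
$Z{\left(f{\left(\sqrt{-6 + 1} \right)} \right)} + W = \left(-3 - 5 \sqrt{5}\right) + 320 = 317 - 5 \sqrt{5}$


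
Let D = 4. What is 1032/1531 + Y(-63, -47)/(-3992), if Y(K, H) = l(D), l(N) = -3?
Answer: 4124337/6111752 ≈ 0.67482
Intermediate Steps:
Y(K, H) = -3
1032/1531 + Y(-63, -47)/(-3992) = 1032/1531 - 3/(-3992) = 1032*(1/1531) - 3*(-1/3992) = 1032/1531 + 3/3992 = 4124337/6111752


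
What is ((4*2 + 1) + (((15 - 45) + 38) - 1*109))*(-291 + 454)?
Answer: -14996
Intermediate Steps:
((4*2 + 1) + (((15 - 45) + 38) - 1*109))*(-291 + 454) = ((8 + 1) + ((-30 + 38) - 109))*163 = (9 + (8 - 109))*163 = (9 - 101)*163 = -92*163 = -14996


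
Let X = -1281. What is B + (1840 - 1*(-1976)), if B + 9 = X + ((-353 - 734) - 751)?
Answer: 688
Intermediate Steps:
B = -3128 (B = -9 + (-1281 + ((-353 - 734) - 751)) = -9 + (-1281 + (-1087 - 751)) = -9 + (-1281 - 1838) = -9 - 3119 = -3128)
B + (1840 - 1*(-1976)) = -3128 + (1840 - 1*(-1976)) = -3128 + (1840 + 1976) = -3128 + 3816 = 688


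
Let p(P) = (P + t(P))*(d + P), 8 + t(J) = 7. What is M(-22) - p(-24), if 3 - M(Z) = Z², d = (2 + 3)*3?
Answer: -706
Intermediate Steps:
t(J) = -1 (t(J) = -8 + 7 = -1)
d = 15 (d = 5*3 = 15)
p(P) = (-1 + P)*(15 + P) (p(P) = (P - 1)*(15 + P) = (-1 + P)*(15 + P))
M(Z) = 3 - Z²
M(-22) - p(-24) = (3 - 1*(-22)²) - (-15 + (-24)² + 14*(-24)) = (3 - 1*484) - (-15 + 576 - 336) = (3 - 484) - 1*225 = -481 - 225 = -706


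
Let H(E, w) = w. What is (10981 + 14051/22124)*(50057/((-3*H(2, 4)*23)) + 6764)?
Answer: 441407240979865/6106224 ≈ 7.2288e+7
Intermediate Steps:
(10981 + 14051/22124)*(50057/((-3*H(2, 4)*23)) + 6764) = (10981 + 14051/22124)*(50057/((-3*4*23)) + 6764) = (10981 + 14051*(1/22124))*(50057/((-12*23)) + 6764) = (10981 + 14051/22124)*(50057/(-276) + 6764) = 242957695*(50057*(-1/276) + 6764)/22124 = 242957695*(-50057/276 + 6764)/22124 = (242957695/22124)*(1816807/276) = 441407240979865/6106224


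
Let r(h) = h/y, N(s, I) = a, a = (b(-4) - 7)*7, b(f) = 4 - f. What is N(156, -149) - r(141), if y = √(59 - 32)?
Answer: 7 - 47*√3/3 ≈ -20.135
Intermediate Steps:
y = 3*√3 (y = √27 = 3*√3 ≈ 5.1962)
a = 7 (a = ((4 - 1*(-4)) - 7)*7 = ((4 + 4) - 7)*7 = (8 - 7)*7 = 1*7 = 7)
N(s, I) = 7
r(h) = h*√3/9 (r(h) = h/((3*√3)) = h*(√3/9) = h*√3/9)
N(156, -149) - r(141) = 7 - 141*√3/9 = 7 - 47*√3/3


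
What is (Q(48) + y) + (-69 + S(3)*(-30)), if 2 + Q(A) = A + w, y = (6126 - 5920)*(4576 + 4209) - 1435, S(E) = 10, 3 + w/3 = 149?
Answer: 1808390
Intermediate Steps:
w = 438 (w = -9 + 3*149 = -9 + 447 = 438)
y = 1808275 (y = 206*8785 - 1435 = 1809710 - 1435 = 1808275)
Q(A) = 436 + A (Q(A) = -2 + (A + 438) = -2 + (438 + A) = 436 + A)
(Q(48) + y) + (-69 + S(3)*(-30)) = ((436 + 48) + 1808275) + (-69 + 10*(-30)) = (484 + 1808275) + (-69 - 300) = 1808759 - 369 = 1808390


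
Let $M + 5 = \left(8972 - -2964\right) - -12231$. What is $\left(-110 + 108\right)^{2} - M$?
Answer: $-24158$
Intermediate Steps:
$M = 24162$ ($M = -5 + \left(\left(8972 - -2964\right) - -12231\right) = -5 + \left(\left(8972 + 2964\right) + 12231\right) = -5 + \left(11936 + 12231\right) = -5 + 24167 = 24162$)
$\left(-110 + 108\right)^{2} - M = \left(-110 + 108\right)^{2} - 24162 = \left(-2\right)^{2} - 24162 = 4 - 24162 = -24158$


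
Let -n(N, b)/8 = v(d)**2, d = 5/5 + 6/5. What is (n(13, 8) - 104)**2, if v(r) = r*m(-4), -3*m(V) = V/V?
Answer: 593799424/50625 ≈ 11729.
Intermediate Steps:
m(V) = -1/3 (m(V) = -V/(3*V) = -1/3*1 = -1/3)
d = 11/5 (d = 5*(1/5) + 6*(1/5) = 1 + 6/5 = 11/5 ≈ 2.2000)
v(r) = -r/3 (v(r) = r*(-1/3) = -r/3)
n(N, b) = -968/225 (n(N, b) = -8*(-1/3*11/5)**2 = -8*(-11/15)**2 = -8*121/225 = -968/225)
(n(13, 8) - 104)**2 = (-968/225 - 104)**2 = (-24368/225)**2 = 593799424/50625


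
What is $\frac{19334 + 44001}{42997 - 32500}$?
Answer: $\frac{63335}{10497} \approx 6.0336$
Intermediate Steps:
$\frac{19334 + 44001}{42997 - 32500} = \frac{63335}{10497}$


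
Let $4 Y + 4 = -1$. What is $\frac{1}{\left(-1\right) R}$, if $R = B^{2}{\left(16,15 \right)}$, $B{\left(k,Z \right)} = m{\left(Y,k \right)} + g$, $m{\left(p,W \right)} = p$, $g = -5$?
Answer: $- \frac{16}{625} \approx -0.0256$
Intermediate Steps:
$Y = - \frac{5}{4}$ ($Y = -1 + \frac{1}{4} \left(-1\right) = -1 - \frac{1}{4} = - \frac{5}{4} \approx -1.25$)
$B{\left(k,Z \right)} = - \frac{25}{4}$ ($B{\left(k,Z \right)} = - \frac{5}{4} - 5 = - \frac{25}{4}$)
$R = \frac{625}{16}$ ($R = \left(- \frac{25}{4}\right)^{2} = \frac{625}{16} \approx 39.063$)
$\frac{1}{\left(-1\right) R} = \frac{1}{\left(-1\right) \frac{625}{16}} = \frac{1}{- \frac{625}{16}} = - \frac{16}{625}$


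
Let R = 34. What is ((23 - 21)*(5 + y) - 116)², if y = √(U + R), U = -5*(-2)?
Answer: 11412 - 848*√11 ≈ 8599.5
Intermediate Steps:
U = 10
y = 2*√11 (y = √(10 + 34) = √44 = 2*√11 ≈ 6.6332)
((23 - 21)*(5 + y) - 116)² = ((23 - 21)*(5 + 2*√11) - 116)² = (2*(5 + 2*√11) - 116)² = ((10 + 4*√11) - 116)² = (-106 + 4*√11)²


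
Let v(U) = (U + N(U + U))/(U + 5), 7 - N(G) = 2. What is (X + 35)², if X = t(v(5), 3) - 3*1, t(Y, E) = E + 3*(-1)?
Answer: 1024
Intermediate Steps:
N(G) = 5 (N(G) = 7 - 1*2 = 7 - 2 = 5)
v(U) = 1 (v(U) = (U + 5)/(U + 5) = (5 + U)/(5 + U) = 1)
t(Y, E) = -3 + E (t(Y, E) = E - 3 = -3 + E)
X = -3 (X = (-3 + 3) - 3*1 = 0 - 3 = -3)
(X + 35)² = (-3 + 35)² = 32² = 1024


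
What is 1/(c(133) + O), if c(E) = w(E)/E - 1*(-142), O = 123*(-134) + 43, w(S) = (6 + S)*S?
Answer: -1/16158 ≈ -6.1889e-5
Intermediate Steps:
w(S) = S*(6 + S)
O = -16439 (O = -16482 + 43 = -16439)
c(E) = 148 + E (c(E) = (E*(6 + E))/E - 1*(-142) = (6 + E) + 142 = 148 + E)
1/(c(133) + O) = 1/((148 + 133) - 16439) = 1/(281 - 16439) = 1/(-16158) = -1/16158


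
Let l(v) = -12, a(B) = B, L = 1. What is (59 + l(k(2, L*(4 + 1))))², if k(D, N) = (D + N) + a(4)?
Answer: 2209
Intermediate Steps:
k(D, N) = 4 + D + N (k(D, N) = (D + N) + 4 = 4 + D + N)
(59 + l(k(2, L*(4 + 1))))² = (59 - 12)² = 47² = 2209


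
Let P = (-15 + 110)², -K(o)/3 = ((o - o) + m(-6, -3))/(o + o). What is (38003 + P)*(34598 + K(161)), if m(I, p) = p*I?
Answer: 261957764028/161 ≈ 1.6271e+9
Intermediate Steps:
m(I, p) = I*p
K(o) = -27/o (K(o) = -3*((o - o) - 6*(-3))/(o + o) = -3*(0 + 18)/(2*o) = -54*1/(2*o) = -27/o)
P = 9025 (P = 95² = 9025)
(38003 + P)*(34598 + K(161)) = (38003 + 9025)*(34598 - 27/161) = 47028*(34598 - 27*1/161) = 47028*(34598 - 27/161) = 47028*(5570251/161) = 261957764028/161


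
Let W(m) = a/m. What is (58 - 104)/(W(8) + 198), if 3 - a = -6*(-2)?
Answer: -368/1575 ≈ -0.23365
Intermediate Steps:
a = -9 (a = 3 - (-6)*(-2) = 3 - 1*12 = 3 - 12 = -9)
W(m) = -9/m
(58 - 104)/(W(8) + 198) = (58 - 104)/(-9/8 + 198) = -46/(-9*⅛ + 198) = -46/(-9/8 + 198) = -46/1575/8 = -46*8/1575 = -368/1575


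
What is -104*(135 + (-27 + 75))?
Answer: -19032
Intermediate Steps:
-104*(135 + (-27 + 75)) = -104*(135 + 48) = -104*183 = -19032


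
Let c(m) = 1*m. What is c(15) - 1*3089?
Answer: -3074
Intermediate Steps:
c(m) = m
c(15) - 1*3089 = 15 - 1*3089 = 15 - 3089 = -3074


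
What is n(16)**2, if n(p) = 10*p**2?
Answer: 6553600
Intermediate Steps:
n(16)**2 = (10*16**2)**2 = (10*256)**2 = 2560**2 = 6553600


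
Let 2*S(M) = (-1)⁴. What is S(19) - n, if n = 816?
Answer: -1631/2 ≈ -815.50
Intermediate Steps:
S(M) = ½ (S(M) = (½)*(-1)⁴ = (½)*1 = ½)
S(19) - n = ½ - 1*816 = ½ - 816 = -1631/2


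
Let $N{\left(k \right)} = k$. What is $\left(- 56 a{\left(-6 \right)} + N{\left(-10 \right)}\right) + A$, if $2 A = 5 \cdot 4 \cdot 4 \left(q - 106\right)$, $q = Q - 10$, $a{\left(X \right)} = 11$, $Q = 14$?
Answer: $-4706$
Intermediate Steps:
$q = 4$ ($q = 14 - 10 = 4$)
$A = -4080$ ($A = \frac{5 \cdot 4 \cdot 4 \left(4 - 106\right)}{2} = \frac{20 \cdot 4 \left(-102\right)}{2} = \frac{80 \left(-102\right)}{2} = \frac{1}{2} \left(-8160\right) = -4080$)
$\left(- 56 a{\left(-6 \right)} + N{\left(-10 \right)}\right) + A = \left(\left(-56\right) 11 - 10\right) - 4080 = \left(-616 - 10\right) - 4080 = -626 - 4080 = -4706$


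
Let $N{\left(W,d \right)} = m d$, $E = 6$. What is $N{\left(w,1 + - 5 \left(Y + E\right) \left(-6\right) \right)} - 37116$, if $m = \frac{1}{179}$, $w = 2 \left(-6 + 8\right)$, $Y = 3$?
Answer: $- \frac{6643493}{179} \approx -37115.0$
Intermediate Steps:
$w = 4$ ($w = 2 \cdot 2 = 4$)
$m = \frac{1}{179} \approx 0.0055866$
$N{\left(W,d \right)} = \frac{d}{179}$
$N{\left(w,1 + - 5 \left(Y + E\right) \left(-6\right) \right)} - 37116 = \frac{1 + - 5 \left(3 + 6\right) \left(-6\right)}{179} - 37116 = \frac{1 + \left(-5\right) 9 \left(-6\right)}{179} - 37116 = \frac{1 - -270}{179} - 37116 = \frac{1 + 270}{179} - 37116 = \frac{1}{179} \cdot 271 - 37116 = \frac{271}{179} - 37116 = - \frac{6643493}{179}$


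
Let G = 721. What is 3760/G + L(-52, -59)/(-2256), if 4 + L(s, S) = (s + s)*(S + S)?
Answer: -90667/406644 ≈ -0.22296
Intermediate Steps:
L(s, S) = -4 + 4*S*s (L(s, S) = -4 + (s + s)*(S + S) = -4 + (2*s)*(2*S) = -4 + 4*S*s)
3760/G + L(-52, -59)/(-2256) = 3760/721 + (-4 + 4*(-59)*(-52))/(-2256) = 3760*(1/721) + (-4 + 12272)*(-1/2256) = 3760/721 + 12268*(-1/2256) = 3760/721 - 3067/564 = -90667/406644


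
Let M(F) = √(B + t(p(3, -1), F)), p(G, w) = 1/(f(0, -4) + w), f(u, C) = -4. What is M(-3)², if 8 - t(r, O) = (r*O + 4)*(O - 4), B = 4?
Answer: 221/5 ≈ 44.200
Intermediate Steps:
p(G, w) = 1/(-4 + w)
t(r, O) = 8 - (-4 + O)*(4 + O*r) (t(r, O) = 8 - (r*O + 4)*(O - 4) = 8 - (O*r + 4)*(-4 + O) = 8 - (4 + O*r)*(-4 + O) = 8 - (-4 + O)*(4 + O*r))
M(F) = √(28 - 24*F/5 + F²/5) (M(F) = √(4 + (24 - 4*F - F²/(-4 - 1) + 4*F/(-4 - 1))) = √(4 + (24 - 4*F - 1*F²/(-5) + 4*F/(-5))) = √(4 + (24 - 4*F - 1*(-⅕)*F² + 4*F*(-⅕))) = √(4 + (24 - 4*F + F²/5 - 4*F/5)) = √(4 + (24 - 24*F/5 + F²/5)) = √(28 - 24*F/5 + F²/5))
M(-3)² = (√(700 - 120*(-3) + 5*(-3)²)/5)² = (√(700 + 360 + 5*9)/5)² = (√(700 + 360 + 45)/5)² = (√1105/5)² = 221/5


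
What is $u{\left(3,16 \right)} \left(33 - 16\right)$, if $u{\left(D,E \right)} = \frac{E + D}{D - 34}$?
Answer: $- \frac{323}{31} \approx -10.419$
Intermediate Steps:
$u{\left(D,E \right)} = \frac{D + E}{-34 + D}$
$u{\left(3,16 \right)} \left(33 - 16\right) = \frac{3 + 16}{-34 + 3} \left(33 - 16\right) = \frac{1}{-31} \cdot 19 \cdot 17 = \left(- \frac{1}{31}\right) 19 \cdot 17 = \left(- \frac{19}{31}\right) 17 = - \frac{323}{31}$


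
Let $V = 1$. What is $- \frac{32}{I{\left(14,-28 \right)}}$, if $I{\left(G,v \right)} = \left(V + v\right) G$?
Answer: $\frac{16}{189} \approx 0.084656$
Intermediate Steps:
$I{\left(G,v \right)} = G \left(1 + v\right)$ ($I{\left(G,v \right)} = \left(1 + v\right) G = G \left(1 + v\right)$)
$- \frac{32}{I{\left(14,-28 \right)}} = - \frac{32}{14 \left(1 - 28\right)} = - \frac{32}{14 \left(-27\right)} = - \frac{32}{-378} = \left(-32\right) \left(- \frac{1}{378}\right) = \frac{16}{189}$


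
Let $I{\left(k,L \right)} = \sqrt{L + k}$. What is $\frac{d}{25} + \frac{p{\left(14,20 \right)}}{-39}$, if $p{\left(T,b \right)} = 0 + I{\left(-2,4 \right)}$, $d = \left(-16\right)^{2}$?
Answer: $\frac{256}{25} - \frac{\sqrt{2}}{39} \approx 10.204$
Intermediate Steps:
$d = 256$
$p{\left(T,b \right)} = \sqrt{2}$ ($p{\left(T,b \right)} = 0 + \sqrt{4 - 2} = 0 + \sqrt{2} = \sqrt{2}$)
$\frac{d}{25} + \frac{p{\left(14,20 \right)}}{-39} = \frac{256}{25} + \frac{\sqrt{2}}{-39} = 256 \cdot \frac{1}{25} + \sqrt{2} \left(- \frac{1}{39}\right) = \frac{256}{25} - \frac{\sqrt{2}}{39}$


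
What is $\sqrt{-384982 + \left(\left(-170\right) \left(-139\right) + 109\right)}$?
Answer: $i \sqrt{361243} \approx 601.04 i$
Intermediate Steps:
$\sqrt{-384982 + \left(\left(-170\right) \left(-139\right) + 109\right)} = \sqrt{-384982 + \left(23630 + 109\right)} = \sqrt{-384982 + 23739} = \sqrt{-361243} = i \sqrt{361243}$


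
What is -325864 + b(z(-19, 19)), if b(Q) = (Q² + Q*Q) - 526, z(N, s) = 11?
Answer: -326148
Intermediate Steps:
b(Q) = -526 + 2*Q² (b(Q) = (Q² + Q²) - 526 = 2*Q² - 526 = -526 + 2*Q²)
-325864 + b(z(-19, 19)) = -325864 + (-526 + 2*11²) = -325864 + (-526 + 2*121) = -325864 + (-526 + 242) = -325864 - 284 = -326148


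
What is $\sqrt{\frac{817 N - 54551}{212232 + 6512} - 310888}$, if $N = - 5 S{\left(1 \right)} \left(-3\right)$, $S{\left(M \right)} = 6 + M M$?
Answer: $\frac{i \sqrt{929728353777617}}{54686} \approx 557.57 i$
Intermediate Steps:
$S{\left(M \right)} = 6 + M^{2}$
$N = 105$ ($N = - 5 \left(6 + 1^{2}\right) \left(-3\right) = - 5 \left(6 + 1\right) \left(-3\right) = \left(-5\right) 7 \left(-3\right) = \left(-35\right) \left(-3\right) = 105$)
$\sqrt{\frac{817 N - 54551}{212232 + 6512} - 310888} = \sqrt{\frac{817 \cdot 105 - 54551}{212232 + 6512} - 310888} = \sqrt{\frac{85785 - 54551}{218744} - 310888} = \sqrt{31234 \cdot \frac{1}{218744} - 310888} = \sqrt{\frac{15617}{109372} - 310888} = \sqrt{- \frac{34002426719}{109372}} = \frac{i \sqrt{929728353777617}}{54686}$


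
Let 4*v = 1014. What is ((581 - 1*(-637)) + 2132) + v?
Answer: 7207/2 ≈ 3603.5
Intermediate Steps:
v = 507/2 (v = (1/4)*1014 = 507/2 ≈ 253.50)
((581 - 1*(-637)) + 2132) + v = ((581 - 1*(-637)) + 2132) + 507/2 = ((581 + 637) + 2132) + 507/2 = (1218 + 2132) + 507/2 = 3350 + 507/2 = 7207/2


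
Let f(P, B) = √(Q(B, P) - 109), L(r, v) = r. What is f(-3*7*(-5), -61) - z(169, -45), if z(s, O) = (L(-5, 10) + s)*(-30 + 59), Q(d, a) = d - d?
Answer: -4756 + I*√109 ≈ -4756.0 + 10.44*I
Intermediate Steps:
Q(d, a) = 0
f(P, B) = I*√109 (f(P, B) = √(0 - 109) = √(-109) = I*√109)
z(s, O) = -145 + 29*s (z(s, O) = (-5 + s)*(-30 + 59) = (-5 + s)*29 = -145 + 29*s)
f(-3*7*(-5), -61) - z(169, -45) = I*√109 - (-145 + 29*169) = I*√109 - (-145 + 4901) = I*√109 - 1*4756 = I*√109 - 4756 = -4756 + I*√109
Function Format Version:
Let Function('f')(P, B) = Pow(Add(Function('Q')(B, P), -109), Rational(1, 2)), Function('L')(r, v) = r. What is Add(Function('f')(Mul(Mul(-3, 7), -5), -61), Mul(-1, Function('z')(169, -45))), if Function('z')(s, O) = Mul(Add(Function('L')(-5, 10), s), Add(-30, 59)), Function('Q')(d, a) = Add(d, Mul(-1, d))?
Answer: Add(-4756, Mul(I, Pow(109, Rational(1, 2)))) ≈ Add(-4756.0, Mul(10.440, I))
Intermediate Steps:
Function('Q')(d, a) = 0
Function('f')(P, B) = Mul(I, Pow(109, Rational(1, 2))) (Function('f')(P, B) = Pow(Add(0, -109), Rational(1, 2)) = Pow(-109, Rational(1, 2)) = Mul(I, Pow(109, Rational(1, 2))))
Function('z')(s, O) = Add(-145, Mul(29, s)) (Function('z')(s, O) = Mul(Add(-5, s), Add(-30, 59)) = Mul(Add(-5, s), 29) = Add(-145, Mul(29, s)))
Add(Function('f')(Mul(Mul(-3, 7), -5), -61), Mul(-1, Function('z')(169, -45))) = Add(Mul(I, Pow(109, Rational(1, 2))), Mul(-1, Add(-145, Mul(29, 169)))) = Add(Mul(I, Pow(109, Rational(1, 2))), Mul(-1, Add(-145, 4901))) = Add(Mul(I, Pow(109, Rational(1, 2))), Mul(-1, 4756)) = Add(Mul(I, Pow(109, Rational(1, 2))), -4756) = Add(-4756, Mul(I, Pow(109, Rational(1, 2))))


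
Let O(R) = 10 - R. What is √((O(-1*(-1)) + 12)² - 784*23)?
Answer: 7*I*√359 ≈ 132.63*I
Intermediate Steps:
√((O(-1*(-1)) + 12)² - 784*23) = √(((10 - (-1)*(-1)) + 12)² - 784*23) = √(((10 - 1*1) + 12)² - 18032) = √(((10 - 1) + 12)² - 18032) = √((9 + 12)² - 18032) = √(21² - 18032) = √(441 - 18032) = √(-17591) = 7*I*√359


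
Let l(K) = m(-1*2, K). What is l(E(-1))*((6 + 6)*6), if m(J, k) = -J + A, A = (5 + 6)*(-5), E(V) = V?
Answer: -3816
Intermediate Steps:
A = -55 (A = 11*(-5) = -55)
m(J, k) = -55 - J (m(J, k) = -J - 55 = -55 - J)
l(K) = -53 (l(K) = -55 - (-1)*2 = -55 - 1*(-2) = -55 + 2 = -53)
l(E(-1))*((6 + 6)*6) = -53*(6 + 6)*6 = -636*6 = -53*72 = -3816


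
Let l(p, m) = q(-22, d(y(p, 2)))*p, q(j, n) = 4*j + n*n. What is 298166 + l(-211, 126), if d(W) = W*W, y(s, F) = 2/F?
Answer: 316523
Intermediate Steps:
d(W) = W**2
q(j, n) = n**2 + 4*j (q(j, n) = 4*j + n**2 = n**2 + 4*j)
l(p, m) = -87*p (l(p, m) = (((2/2)**2)**2 + 4*(-22))*p = (((2*(1/2))**2)**2 - 88)*p = ((1**2)**2 - 88)*p = (1**2 - 88)*p = (1 - 88)*p = -87*p)
298166 + l(-211, 126) = 298166 - 87*(-211) = 298166 + 18357 = 316523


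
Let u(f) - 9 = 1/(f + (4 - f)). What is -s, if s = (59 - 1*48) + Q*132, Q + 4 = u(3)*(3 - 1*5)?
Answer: 2959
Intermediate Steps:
u(f) = 37/4 (u(f) = 9 + 1/(f + (4 - f)) = 9 + 1/4 = 9 + ¼ = 37/4)
Q = -45/2 (Q = -4 + 37*(3 - 1*5)/4 = -4 + 37*(3 - 5)/4 = -4 + (37/4)*(-2) = -4 - 37/2 = -45/2 ≈ -22.500)
s = -2959 (s = (59 - 1*48) - 45/2*132 = (59 - 48) - 2970 = 11 - 2970 = -2959)
-s = -1*(-2959) = 2959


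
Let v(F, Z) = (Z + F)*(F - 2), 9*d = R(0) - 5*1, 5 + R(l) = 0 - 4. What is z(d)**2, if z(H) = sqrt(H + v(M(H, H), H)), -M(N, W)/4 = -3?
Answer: 926/9 ≈ 102.89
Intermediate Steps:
R(l) = -9 (R(l) = -5 + (0 - 4) = -5 - 4 = -9)
M(N, W) = 12 (M(N, W) = -4*(-3) = 12)
d = -14/9 (d = (-9 - 5*1)/9 = (-9 - 5)/9 = (1/9)*(-14) = -14/9 ≈ -1.5556)
v(F, Z) = (-2 + F)*(F + Z) (v(F, Z) = (F + Z)*(-2 + F) = (-2 + F)*(F + Z))
z(H) = sqrt(120 + 11*H) (z(H) = sqrt(H + (12**2 - 2*12 - 2*H + 12*H)) = sqrt(H + (144 - 24 - 2*H + 12*H)) = sqrt(H + (120 + 10*H)) = sqrt(120 + 11*H))
z(d)**2 = (sqrt(120 + 11*(-14/9)))**2 = (sqrt(120 - 154/9))**2 = (sqrt(926/9))**2 = (sqrt(926)/3)**2 = 926/9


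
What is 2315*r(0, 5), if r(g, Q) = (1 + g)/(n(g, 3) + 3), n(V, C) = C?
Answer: 2315/6 ≈ 385.83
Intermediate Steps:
r(g, Q) = ⅙ + g/6 (r(g, Q) = (1 + g)/(3 + 3) = (1 + g)/6 = (1 + g)*(⅙) = ⅙ + g/6)
2315*r(0, 5) = 2315*(⅙ + (⅙)*0) = 2315*(⅙ + 0) = 2315*(⅙) = 2315/6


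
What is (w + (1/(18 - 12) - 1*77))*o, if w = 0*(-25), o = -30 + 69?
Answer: -5993/2 ≈ -2996.5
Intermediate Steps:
o = 39
w = 0
(w + (1/(18 - 12) - 1*77))*o = (0 + (1/(18 - 12) - 1*77))*39 = (0 + (1/6 - 77))*39 = (0 + (⅙ - 77))*39 = (0 - 461/6)*39 = -461/6*39 = -5993/2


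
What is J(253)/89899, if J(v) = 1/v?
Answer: 1/22744447 ≈ 4.3967e-8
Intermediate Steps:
J(253)/89899 = 1/(253*89899) = (1/253)*(1/89899) = 1/22744447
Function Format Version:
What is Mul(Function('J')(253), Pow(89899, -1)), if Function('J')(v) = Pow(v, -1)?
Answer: Rational(1, 22744447) ≈ 4.3967e-8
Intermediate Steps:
Mul(Function('J')(253), Pow(89899, -1)) = Mul(Pow(253, -1), Pow(89899, -1)) = Mul(Rational(1, 253), Rational(1, 89899)) = Rational(1, 22744447)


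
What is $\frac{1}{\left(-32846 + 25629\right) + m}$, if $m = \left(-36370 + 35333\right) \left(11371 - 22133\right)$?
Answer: $\frac{1}{11152977} \approx 8.9662 \cdot 10^{-8}$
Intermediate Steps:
$m = 11160194$ ($m = \left(-1037\right) \left(-10762\right) = 11160194$)
$\frac{1}{\left(-32846 + 25629\right) + m} = \frac{1}{\left(-32846 + 25629\right) + 11160194} = \frac{1}{-7217 + 11160194} = \frac{1}{11152977}$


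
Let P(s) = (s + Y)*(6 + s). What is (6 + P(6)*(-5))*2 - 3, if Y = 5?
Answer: -1311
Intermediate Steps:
P(s) = (5 + s)*(6 + s) (P(s) = (s + 5)*(6 + s) = (5 + s)*(6 + s))
(6 + P(6)*(-5))*2 - 3 = (6 + (30 + 6**2 + 11*6)*(-5))*2 - 3 = (6 + (30 + 36 + 66)*(-5))*2 - 3 = (6 + 132*(-5))*2 - 3 = (6 - 660)*2 - 3 = -654*2 - 3 = -1308 - 3 = -1311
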